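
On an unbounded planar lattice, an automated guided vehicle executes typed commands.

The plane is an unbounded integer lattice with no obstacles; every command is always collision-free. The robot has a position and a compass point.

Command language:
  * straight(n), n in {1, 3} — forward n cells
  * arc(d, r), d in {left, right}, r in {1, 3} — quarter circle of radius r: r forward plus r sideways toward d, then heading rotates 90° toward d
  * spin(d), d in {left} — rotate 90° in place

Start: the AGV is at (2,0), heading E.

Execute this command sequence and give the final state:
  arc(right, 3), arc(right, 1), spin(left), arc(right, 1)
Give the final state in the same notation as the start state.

initial: at (2,0), heading E
step 1 (arc(right, 3)): at (5,-3), heading S
step 2 (arc(right, 1)): at (4,-4), heading W
step 3 (spin(left)): at (4,-4), heading S
step 4 (arc(right, 1)): at (3,-5), heading W

at (3,-5), heading W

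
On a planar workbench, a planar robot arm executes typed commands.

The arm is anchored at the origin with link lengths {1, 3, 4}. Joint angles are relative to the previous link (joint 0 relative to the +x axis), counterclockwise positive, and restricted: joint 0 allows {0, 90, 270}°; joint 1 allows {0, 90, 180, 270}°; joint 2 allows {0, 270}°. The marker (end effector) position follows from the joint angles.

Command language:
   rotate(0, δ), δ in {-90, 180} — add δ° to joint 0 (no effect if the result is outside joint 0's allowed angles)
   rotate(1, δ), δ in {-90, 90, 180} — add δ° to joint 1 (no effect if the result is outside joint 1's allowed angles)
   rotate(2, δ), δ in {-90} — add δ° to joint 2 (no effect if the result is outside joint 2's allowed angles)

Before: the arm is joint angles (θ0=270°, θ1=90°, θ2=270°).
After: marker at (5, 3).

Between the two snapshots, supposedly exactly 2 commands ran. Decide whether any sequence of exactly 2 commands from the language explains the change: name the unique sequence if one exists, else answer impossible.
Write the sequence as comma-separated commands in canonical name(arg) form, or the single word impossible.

rotate(0, 180), rotate(0, -90)

key: order matters: swapping rotate(0, 180) and rotate(0, -90) lands elsewhere
from: joint angles (θ0=270°, θ1=90°, θ2=270°)
[1] after rotate(0, 180): joint angles (θ0=90°, θ1=90°, θ2=270°)
[2] after rotate(0, -90): joint angles (θ0=0°, θ1=90°, θ2=270°)
no other 2-command option fits: unique.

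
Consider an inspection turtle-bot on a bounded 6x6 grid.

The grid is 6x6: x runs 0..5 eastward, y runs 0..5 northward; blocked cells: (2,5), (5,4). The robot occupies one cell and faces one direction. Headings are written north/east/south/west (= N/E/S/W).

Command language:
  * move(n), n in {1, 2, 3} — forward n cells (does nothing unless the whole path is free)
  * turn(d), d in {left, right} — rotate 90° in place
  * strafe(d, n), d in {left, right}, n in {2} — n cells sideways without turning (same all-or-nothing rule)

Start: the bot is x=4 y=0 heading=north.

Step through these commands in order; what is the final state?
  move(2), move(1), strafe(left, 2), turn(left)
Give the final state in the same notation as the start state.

x=2 y=3 heading=west

t0: x=4 y=0 heading=north
[1] after move(2): x=4 y=2 heading=north
[2] after move(1): x=4 y=3 heading=north
[3] after strafe(left, 2): x=2 y=3 heading=north
[4] after turn(left): x=2 y=3 heading=west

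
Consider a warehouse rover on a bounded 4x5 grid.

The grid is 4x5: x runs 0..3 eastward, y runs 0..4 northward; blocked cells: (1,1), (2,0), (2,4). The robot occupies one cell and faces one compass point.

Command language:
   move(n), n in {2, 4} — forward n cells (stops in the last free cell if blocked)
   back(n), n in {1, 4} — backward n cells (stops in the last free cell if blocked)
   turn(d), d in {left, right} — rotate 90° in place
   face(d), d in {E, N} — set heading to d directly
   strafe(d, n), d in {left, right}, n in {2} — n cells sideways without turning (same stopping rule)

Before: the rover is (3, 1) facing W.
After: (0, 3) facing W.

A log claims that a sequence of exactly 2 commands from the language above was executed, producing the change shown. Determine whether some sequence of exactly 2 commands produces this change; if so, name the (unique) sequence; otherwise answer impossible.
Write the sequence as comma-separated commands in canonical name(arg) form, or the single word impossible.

key: move(4) runs into the grid edge before its full distance
initial: (3, 1) facing W
t=1 strafe(right, 2) ⇒ (3, 3) facing W
t=2 move(4) ⇒ (0, 3) facing W
uniquely the one of 100 2-step routes that fits.

strafe(right, 2), move(4)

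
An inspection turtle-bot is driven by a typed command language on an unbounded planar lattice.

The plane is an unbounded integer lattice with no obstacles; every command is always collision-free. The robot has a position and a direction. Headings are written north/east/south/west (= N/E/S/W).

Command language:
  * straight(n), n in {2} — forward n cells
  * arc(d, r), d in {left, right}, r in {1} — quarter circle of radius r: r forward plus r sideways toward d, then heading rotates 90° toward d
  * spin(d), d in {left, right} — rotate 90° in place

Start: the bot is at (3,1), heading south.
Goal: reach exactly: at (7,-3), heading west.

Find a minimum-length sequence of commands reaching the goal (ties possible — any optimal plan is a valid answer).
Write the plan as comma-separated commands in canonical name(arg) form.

straight(2), arc(left, 1), straight(2), arc(right, 1), spin(right)

from: at (3,1), heading south
step 1 (straight(2)): at (3,-1), heading south
step 2 (arc(left, 1)): at (4,-2), heading east
step 3 (straight(2)): at (6,-2), heading east
step 4 (arc(right, 1)): at (7,-3), heading south
step 5 (spin(right)): at (7,-3), heading west
minimal: 5 command(s), checked below 5.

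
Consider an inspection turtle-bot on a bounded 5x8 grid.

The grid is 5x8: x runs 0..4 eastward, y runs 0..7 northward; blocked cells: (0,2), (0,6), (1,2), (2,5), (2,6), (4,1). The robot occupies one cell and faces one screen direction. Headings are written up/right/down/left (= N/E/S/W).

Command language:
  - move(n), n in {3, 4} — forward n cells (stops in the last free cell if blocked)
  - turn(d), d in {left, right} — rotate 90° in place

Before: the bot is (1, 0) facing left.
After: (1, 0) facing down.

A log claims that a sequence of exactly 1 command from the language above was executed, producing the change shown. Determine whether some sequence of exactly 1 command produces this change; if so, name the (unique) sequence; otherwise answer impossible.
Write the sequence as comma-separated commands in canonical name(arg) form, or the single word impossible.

key: (1,0) unchanged — the single command moves nothing
initial: (1, 0) facing left
1. turn(left) → (1, 0) facing down
uniquely the one of 4 1-step routes that fits.

turn(left)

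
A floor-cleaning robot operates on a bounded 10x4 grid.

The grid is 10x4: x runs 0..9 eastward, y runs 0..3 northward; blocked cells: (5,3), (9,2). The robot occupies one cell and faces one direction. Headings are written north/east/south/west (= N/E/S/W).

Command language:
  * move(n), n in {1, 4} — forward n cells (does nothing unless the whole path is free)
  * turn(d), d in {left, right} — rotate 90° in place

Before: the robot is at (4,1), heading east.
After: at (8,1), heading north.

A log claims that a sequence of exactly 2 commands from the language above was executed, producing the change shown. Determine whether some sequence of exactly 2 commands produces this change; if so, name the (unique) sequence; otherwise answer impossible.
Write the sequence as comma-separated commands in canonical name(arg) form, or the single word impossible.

key: running turn(left) before move(4) would end elsewhere — order is forced
t0: at (4,1), heading east
[1] after move(4): at (8,1), heading east
[2] after turn(left): at (8,1), heading north
all 16 alternatives checked — unique.

move(4), turn(left)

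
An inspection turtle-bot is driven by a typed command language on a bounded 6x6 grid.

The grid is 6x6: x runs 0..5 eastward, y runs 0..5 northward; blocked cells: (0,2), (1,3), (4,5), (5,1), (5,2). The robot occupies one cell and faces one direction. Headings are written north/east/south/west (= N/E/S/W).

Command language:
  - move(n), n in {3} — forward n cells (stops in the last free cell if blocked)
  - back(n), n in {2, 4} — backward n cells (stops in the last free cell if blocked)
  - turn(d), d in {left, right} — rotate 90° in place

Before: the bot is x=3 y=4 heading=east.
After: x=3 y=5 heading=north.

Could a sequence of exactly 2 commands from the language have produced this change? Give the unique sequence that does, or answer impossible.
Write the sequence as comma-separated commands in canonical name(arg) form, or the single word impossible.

turn(left), move(3)

key: running move(3) before turn(left) would end elsewhere — order is forced
initial: x=3 y=4 heading=east
[1] after turn(left): x=3 y=4 heading=north
[2] after move(3): x=3 y=5 heading=north
uniquely the one of 25 2-step routes that fits.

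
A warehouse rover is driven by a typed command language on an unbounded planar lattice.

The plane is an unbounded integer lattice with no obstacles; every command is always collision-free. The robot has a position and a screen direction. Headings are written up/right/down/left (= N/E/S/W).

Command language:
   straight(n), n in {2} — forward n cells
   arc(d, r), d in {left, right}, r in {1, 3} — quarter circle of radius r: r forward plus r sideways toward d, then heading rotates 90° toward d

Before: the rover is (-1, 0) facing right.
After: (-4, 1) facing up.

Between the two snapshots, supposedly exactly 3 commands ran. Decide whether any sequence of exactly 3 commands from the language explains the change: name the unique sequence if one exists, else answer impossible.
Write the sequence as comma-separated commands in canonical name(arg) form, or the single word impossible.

arc(right, 1), arc(right, 1), arc(right, 3)

key: position moved to (-4,1) AND the heading swung to N — translation plus rotation needed
t0: (-1, 0) facing right
t=1 arc(right, 1) ⇒ (0, -1) facing down
t=2 arc(right, 1) ⇒ (-1, -2) facing left
t=3 arc(right, 3) ⇒ (-4, 1) facing up
no rival 3-sequence matches.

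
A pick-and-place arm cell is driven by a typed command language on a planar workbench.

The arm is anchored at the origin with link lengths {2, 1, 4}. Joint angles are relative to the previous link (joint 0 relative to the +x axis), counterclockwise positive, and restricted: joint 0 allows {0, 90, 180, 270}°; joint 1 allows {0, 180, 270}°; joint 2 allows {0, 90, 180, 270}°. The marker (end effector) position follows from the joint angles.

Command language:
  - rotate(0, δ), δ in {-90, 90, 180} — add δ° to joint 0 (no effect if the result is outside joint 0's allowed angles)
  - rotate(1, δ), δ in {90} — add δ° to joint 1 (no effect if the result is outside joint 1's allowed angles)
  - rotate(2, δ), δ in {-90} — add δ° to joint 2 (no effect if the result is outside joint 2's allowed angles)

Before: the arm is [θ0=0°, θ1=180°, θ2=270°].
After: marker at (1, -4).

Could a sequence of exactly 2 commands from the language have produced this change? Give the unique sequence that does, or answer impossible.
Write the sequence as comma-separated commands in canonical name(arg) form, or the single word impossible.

begin: [θ0=0°, θ1=180°, θ2=270°]
1. rotate(2, -90) → [θ0=0°, θ1=180°, θ2=180°]
2. rotate(2, -90) → [θ0=0°, θ1=180°, θ2=90°]
all 25 alternatives checked — unique.

rotate(2, -90), rotate(2, -90)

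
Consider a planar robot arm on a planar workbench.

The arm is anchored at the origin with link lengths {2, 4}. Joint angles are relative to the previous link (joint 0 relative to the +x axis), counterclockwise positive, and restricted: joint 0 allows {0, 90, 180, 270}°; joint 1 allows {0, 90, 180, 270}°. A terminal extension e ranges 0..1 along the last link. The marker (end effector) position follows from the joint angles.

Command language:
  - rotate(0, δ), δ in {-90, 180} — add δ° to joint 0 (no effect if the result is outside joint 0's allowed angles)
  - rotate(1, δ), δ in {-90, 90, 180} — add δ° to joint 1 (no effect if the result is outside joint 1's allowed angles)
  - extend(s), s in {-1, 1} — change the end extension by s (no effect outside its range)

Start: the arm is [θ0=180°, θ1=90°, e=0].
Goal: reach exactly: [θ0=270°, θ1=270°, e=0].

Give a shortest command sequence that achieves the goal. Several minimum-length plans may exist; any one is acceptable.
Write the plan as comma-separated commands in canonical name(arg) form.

rotate(1, 180), rotate(0, 180), rotate(0, -90)

initial: [θ0=180°, θ1=90°, e=0]
step 1 (rotate(1, 180)): [θ0=180°, θ1=270°, e=0]
step 2 (rotate(0, 180)): [θ0=0°, θ1=270°, e=0]
step 3 (rotate(0, -90)): [θ0=270°, θ1=270°, e=0]
nothing shorter than 3 reaches the goal.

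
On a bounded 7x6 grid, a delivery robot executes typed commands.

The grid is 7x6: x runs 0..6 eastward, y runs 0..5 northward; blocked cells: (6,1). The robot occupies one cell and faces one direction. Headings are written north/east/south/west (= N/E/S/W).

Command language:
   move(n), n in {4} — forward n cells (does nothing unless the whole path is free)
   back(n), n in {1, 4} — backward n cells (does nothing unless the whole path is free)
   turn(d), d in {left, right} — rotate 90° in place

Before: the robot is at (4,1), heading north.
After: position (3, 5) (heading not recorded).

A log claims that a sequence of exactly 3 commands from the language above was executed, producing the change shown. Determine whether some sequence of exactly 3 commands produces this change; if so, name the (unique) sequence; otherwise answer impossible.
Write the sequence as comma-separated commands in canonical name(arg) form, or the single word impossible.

key: order matters: swapping move(4) and back(1) lands elsewhere
from: at (4,1), heading north
1. move(4) → at (4,5), heading north
2. turn(right) → at (4,5), heading east
3. back(1) → at (3,5), heading east
all 125 alternatives checked — unique.

move(4), turn(right), back(1)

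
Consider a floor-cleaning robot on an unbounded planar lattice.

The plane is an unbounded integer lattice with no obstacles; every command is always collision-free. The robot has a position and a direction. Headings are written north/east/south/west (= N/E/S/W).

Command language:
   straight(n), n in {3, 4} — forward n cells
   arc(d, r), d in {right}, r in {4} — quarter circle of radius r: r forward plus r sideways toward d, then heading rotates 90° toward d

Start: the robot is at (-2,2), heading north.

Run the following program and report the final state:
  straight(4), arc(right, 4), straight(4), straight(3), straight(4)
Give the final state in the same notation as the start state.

start: at (-2,2), heading north
t=1 straight(4) ⇒ at (-2,6), heading north
t=2 arc(right, 4) ⇒ at (2,10), heading east
t=3 straight(4) ⇒ at (6,10), heading east
t=4 straight(3) ⇒ at (9,10), heading east
t=5 straight(4) ⇒ at (13,10), heading east

at (13,10), heading east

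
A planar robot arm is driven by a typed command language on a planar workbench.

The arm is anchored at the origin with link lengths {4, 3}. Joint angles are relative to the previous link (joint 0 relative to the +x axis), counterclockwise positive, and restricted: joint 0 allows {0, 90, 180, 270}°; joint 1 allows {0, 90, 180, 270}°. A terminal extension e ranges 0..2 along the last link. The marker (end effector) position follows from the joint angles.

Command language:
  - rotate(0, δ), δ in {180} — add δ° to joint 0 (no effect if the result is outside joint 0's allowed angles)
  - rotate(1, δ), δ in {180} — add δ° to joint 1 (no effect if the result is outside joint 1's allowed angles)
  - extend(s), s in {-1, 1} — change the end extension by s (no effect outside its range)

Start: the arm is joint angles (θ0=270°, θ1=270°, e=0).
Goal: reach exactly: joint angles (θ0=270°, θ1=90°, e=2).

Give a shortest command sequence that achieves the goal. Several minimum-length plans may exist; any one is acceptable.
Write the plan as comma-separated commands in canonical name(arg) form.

extend(1), extend(1), rotate(1, 180)

t0: joint angles (θ0=270°, θ1=270°, e=0)
step 1 (extend(1)): joint angles (θ0=270°, θ1=270°, e=1)
step 2 (extend(1)): joint angles (θ0=270°, θ1=270°, e=2)
step 3 (rotate(1, 180)): joint angles (θ0=270°, θ1=90°, e=2)
minimal: 3 command(s), checked below 3.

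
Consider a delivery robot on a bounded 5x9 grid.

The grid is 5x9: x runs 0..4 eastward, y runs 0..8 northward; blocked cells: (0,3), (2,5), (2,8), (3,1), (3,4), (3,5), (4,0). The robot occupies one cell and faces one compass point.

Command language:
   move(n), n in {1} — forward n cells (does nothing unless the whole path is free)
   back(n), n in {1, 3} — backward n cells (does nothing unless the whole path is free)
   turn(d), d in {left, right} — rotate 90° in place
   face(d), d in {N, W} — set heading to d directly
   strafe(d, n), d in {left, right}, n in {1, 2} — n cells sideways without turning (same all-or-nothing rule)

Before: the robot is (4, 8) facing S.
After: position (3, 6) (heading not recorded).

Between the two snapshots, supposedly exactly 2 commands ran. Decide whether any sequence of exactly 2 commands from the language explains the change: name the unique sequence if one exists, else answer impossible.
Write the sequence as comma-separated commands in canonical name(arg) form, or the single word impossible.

all 121 sequences checked — none match.

impossible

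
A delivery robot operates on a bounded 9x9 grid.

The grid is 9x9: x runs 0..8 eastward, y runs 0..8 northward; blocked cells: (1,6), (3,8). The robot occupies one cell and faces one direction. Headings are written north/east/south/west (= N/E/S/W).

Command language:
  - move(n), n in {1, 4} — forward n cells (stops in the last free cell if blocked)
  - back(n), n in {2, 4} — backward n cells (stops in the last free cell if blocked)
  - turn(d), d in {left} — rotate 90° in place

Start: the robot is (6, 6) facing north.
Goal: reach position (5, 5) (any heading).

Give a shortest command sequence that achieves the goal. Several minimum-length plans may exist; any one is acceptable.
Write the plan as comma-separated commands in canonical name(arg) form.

turn(left), move(1), turn(left), move(1)

initial: (6, 6) facing north
step 1 (turn(left)): (6, 6) facing west
step 2 (move(1)): (5, 6) facing west
step 3 (turn(left)): (5, 6) facing south
step 4 (move(1)): (5, 5) facing south
minimal: 4 command(s), checked below 4.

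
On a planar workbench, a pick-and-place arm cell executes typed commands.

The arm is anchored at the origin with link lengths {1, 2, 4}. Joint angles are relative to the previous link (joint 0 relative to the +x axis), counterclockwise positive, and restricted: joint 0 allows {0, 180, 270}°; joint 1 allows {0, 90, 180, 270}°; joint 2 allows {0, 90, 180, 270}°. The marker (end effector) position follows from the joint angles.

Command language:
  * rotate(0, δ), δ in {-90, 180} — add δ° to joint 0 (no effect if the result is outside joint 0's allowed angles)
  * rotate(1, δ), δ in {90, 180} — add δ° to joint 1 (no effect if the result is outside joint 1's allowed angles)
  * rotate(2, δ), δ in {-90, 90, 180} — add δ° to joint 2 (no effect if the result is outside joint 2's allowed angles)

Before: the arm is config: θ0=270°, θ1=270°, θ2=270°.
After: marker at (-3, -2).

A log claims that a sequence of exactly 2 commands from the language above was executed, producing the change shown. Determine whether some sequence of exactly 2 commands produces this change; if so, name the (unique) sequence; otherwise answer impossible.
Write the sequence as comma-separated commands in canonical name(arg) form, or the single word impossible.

rotate(0, -90), rotate(0, 180)

key: order matters: swapping rotate(0, -90) and rotate(0, 180) lands elsewhere
from: config: θ0=270°, θ1=270°, θ2=270°
[1] after rotate(0, -90): config: θ0=180°, θ1=270°, θ2=270°
[2] after rotate(0, 180): config: θ0=0°, θ1=270°, θ2=270°
no rival 2-sequence matches.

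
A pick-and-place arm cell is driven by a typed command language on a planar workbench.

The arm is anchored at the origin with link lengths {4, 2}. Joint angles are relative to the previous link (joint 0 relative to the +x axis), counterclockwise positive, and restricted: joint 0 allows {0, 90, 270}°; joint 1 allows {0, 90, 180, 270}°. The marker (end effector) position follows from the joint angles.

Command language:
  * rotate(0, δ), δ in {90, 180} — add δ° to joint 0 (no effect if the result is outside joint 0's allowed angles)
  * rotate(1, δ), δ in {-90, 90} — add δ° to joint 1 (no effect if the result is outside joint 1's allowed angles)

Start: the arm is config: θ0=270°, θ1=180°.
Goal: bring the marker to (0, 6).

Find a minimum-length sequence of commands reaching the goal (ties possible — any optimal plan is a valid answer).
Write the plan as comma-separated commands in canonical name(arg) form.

start: config: θ0=270°, θ1=180°
1. rotate(1, 90) → config: θ0=270°, θ1=270°
2. rotate(1, 90) → config: θ0=270°, θ1=0°
3. rotate(0, 180) → config: θ0=90°, θ1=0°
nothing shorter than 3 reaches the goal.

rotate(1, 90), rotate(1, 90), rotate(0, 180)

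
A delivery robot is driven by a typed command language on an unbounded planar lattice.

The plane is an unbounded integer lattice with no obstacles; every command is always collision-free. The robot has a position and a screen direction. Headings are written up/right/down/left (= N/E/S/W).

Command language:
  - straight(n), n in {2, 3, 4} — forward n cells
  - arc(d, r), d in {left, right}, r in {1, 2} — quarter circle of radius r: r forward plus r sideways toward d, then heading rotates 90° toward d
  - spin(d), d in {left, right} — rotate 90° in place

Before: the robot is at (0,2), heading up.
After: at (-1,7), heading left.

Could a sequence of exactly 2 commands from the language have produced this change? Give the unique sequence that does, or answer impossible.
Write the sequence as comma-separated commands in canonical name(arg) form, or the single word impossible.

key: cell and facing (now W) both changed — the 2 commands mix motion and turning
initial: at (0,2), heading up
t=1 straight(4) ⇒ at (0,6), heading up
t=2 arc(left, 1) ⇒ at (-1,7), heading left
no rival 2-sequence matches.

straight(4), arc(left, 1)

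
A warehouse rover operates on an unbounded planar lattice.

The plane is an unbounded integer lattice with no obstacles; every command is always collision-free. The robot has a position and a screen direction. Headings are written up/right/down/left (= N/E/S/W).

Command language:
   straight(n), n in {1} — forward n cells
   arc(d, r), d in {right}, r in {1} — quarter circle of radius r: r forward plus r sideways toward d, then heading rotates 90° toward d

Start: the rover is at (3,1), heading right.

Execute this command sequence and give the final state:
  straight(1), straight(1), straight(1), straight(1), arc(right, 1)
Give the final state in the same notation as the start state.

t0: at (3,1), heading right
1. straight(1) → at (4,1), heading right
2. straight(1) → at (5,1), heading right
3. straight(1) → at (6,1), heading right
4. straight(1) → at (7,1), heading right
5. arc(right, 1) → at (8,0), heading down

at (8,0), heading down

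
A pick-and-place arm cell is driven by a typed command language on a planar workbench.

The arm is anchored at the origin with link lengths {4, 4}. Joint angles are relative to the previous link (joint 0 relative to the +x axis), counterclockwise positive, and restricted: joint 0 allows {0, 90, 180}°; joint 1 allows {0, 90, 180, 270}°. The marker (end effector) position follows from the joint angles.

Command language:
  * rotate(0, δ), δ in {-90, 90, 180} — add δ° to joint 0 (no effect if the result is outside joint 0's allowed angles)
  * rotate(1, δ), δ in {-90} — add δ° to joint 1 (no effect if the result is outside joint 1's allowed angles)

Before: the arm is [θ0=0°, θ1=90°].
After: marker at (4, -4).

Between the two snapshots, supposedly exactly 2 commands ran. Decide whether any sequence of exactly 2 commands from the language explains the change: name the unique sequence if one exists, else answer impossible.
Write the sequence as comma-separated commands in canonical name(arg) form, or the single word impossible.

initial: [θ0=0°, θ1=90°]
step 1 (rotate(1, -90)): [θ0=0°, θ1=0°]
step 2 (rotate(1, -90)): [θ0=0°, θ1=270°]
uniquely the one of 16 2-step routes that fits.

rotate(1, -90), rotate(1, -90)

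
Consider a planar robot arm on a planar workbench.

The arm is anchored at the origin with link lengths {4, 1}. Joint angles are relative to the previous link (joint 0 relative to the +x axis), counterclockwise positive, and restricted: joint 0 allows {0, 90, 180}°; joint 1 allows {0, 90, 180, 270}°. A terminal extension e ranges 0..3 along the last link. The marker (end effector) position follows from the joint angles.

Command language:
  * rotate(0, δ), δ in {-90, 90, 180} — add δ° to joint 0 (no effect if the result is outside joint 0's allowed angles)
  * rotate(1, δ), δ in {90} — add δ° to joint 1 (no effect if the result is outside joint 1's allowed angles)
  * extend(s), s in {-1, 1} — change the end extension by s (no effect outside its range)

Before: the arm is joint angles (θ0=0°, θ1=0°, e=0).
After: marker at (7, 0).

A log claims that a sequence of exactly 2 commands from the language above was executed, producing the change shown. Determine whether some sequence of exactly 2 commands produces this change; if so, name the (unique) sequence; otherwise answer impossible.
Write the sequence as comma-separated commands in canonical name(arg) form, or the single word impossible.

start: joint angles (θ0=0°, θ1=0°, e=0)
step 1 (extend(1)): joint angles (θ0=0°, θ1=0°, e=1)
step 2 (extend(1)): joint angles (θ0=0°, θ1=0°, e=2)
all 36 alternatives checked — unique.

extend(1), extend(1)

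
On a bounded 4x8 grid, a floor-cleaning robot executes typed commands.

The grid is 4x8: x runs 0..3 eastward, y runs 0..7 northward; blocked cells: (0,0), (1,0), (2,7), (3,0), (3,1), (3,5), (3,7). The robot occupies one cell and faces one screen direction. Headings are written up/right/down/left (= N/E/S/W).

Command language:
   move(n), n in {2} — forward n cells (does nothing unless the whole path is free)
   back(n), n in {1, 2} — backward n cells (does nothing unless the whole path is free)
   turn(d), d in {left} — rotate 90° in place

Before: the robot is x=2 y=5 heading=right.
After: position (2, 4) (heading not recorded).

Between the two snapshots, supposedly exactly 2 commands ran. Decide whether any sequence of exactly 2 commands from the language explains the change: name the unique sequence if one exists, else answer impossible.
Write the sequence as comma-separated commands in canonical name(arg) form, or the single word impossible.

turn(left), back(1)

key: running back(1) before turn(left) would end elsewhere — order is forced
from: x=2 y=5 heading=right
1. turn(left) → x=2 y=5 heading=up
2. back(1) → x=2 y=4 heading=up
all 16 alternatives checked — unique.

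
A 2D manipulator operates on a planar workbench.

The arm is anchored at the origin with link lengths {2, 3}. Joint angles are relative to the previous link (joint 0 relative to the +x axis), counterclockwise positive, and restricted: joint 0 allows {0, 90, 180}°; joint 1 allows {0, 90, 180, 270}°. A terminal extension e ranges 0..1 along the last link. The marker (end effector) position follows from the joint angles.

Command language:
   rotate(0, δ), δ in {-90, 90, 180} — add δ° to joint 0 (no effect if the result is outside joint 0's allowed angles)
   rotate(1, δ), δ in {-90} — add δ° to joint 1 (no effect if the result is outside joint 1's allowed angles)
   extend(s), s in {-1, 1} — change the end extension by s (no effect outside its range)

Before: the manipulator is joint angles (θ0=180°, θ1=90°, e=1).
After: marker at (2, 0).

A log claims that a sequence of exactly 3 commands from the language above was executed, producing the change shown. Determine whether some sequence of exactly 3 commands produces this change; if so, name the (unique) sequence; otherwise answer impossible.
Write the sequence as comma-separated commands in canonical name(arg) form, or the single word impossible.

initial: joint angles (θ0=180°, θ1=90°, e=1)
step 1 (rotate(1, -90)): joint angles (θ0=180°, θ1=0°, e=1)
step 2 (rotate(1, -90)): joint angles (θ0=180°, θ1=270°, e=1)
step 3 (rotate(1, -90)): joint angles (θ0=180°, θ1=180°, e=1)
no other 3-command option fits: unique.

rotate(1, -90), rotate(1, -90), rotate(1, -90)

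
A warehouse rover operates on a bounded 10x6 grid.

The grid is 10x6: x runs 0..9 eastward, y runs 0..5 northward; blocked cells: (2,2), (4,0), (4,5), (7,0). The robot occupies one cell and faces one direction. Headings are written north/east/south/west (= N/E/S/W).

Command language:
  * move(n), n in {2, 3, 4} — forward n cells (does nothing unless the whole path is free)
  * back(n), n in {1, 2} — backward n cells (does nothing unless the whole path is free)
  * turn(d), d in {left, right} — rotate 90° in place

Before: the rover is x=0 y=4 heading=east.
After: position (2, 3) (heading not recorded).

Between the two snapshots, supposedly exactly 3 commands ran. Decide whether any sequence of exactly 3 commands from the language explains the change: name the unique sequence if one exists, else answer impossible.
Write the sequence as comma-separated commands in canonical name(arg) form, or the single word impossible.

move(2), turn(left), back(1)

key: running back(1) before move(2) would end elsewhere — order is forced
from: x=0 y=4 heading=east
[1] after move(2): x=2 y=4 heading=east
[2] after turn(left): x=2 y=4 heading=north
[3] after back(1): x=2 y=3 heading=north
uniquely the one of 343 3-step routes that fits.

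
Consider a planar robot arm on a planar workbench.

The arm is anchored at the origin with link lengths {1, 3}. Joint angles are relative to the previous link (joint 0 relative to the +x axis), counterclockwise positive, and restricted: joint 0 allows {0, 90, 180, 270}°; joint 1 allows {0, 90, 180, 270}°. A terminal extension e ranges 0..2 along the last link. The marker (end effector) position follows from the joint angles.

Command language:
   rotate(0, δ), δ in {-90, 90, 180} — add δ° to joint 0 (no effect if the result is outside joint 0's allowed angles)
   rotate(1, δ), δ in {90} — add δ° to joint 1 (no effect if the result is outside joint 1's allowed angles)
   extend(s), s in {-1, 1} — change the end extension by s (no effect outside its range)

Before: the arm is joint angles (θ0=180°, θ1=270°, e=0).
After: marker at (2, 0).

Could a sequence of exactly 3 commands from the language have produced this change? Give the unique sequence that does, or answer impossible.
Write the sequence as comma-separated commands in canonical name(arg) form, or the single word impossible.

rotate(1, 90), rotate(1, 90), rotate(1, 90)

start: joint angles (θ0=180°, θ1=270°, e=0)
1. rotate(1, 90) → joint angles (θ0=180°, θ1=0°, e=0)
2. rotate(1, 90) → joint angles (θ0=180°, θ1=90°, e=0)
3. rotate(1, 90) → joint angles (θ0=180°, θ1=180°, e=0)
no rival 3-sequence matches.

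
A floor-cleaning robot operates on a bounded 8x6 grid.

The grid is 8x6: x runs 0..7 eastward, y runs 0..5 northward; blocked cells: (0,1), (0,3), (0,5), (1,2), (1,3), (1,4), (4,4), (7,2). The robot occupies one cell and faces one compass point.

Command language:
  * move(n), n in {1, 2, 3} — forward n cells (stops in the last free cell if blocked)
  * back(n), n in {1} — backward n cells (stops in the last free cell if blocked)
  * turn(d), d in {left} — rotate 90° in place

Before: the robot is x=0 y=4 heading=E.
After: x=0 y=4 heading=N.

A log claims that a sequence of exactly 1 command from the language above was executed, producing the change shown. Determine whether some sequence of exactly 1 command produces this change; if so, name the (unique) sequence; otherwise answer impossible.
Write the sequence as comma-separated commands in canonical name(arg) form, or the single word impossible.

turn(left)

key: (0,4) unchanged — the single command moves nothing
t0: x=0 y=4 heading=E
[1] after turn(left): x=0 y=4 heading=N
all 5 alternatives checked — unique.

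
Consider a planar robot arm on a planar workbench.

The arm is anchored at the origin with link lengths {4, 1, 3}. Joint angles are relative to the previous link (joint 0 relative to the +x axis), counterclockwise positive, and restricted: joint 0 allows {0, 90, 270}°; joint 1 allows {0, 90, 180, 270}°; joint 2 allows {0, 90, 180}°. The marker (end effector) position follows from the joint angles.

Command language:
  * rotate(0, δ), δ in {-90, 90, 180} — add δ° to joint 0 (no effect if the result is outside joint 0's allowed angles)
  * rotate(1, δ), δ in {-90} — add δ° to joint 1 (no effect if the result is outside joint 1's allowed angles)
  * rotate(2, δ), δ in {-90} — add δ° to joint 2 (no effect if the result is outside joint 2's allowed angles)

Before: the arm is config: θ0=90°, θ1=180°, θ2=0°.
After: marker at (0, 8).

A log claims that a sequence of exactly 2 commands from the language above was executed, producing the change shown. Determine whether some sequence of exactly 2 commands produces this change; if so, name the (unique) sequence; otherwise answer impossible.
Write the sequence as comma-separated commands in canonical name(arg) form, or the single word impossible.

begin: config: θ0=90°, θ1=180°, θ2=0°
t=1 rotate(1, -90) ⇒ config: θ0=90°, θ1=90°, θ2=0°
t=2 rotate(1, -90) ⇒ config: θ0=90°, θ1=0°, θ2=0°
no other 2-command option fits: unique.

rotate(1, -90), rotate(1, -90)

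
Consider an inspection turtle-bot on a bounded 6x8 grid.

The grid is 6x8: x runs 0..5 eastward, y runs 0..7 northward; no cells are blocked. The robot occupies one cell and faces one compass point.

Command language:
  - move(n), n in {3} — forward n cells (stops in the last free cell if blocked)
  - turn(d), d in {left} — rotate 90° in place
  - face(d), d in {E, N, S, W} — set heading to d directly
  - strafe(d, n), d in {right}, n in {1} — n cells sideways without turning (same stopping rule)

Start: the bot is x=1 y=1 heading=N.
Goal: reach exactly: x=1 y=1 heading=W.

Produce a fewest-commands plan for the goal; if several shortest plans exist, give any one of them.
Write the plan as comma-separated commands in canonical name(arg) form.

turn(left)

initial: x=1 y=1 heading=N
[1] after turn(left): x=1 y=1 heading=W
no 0-step plan works, so 1 is optimal.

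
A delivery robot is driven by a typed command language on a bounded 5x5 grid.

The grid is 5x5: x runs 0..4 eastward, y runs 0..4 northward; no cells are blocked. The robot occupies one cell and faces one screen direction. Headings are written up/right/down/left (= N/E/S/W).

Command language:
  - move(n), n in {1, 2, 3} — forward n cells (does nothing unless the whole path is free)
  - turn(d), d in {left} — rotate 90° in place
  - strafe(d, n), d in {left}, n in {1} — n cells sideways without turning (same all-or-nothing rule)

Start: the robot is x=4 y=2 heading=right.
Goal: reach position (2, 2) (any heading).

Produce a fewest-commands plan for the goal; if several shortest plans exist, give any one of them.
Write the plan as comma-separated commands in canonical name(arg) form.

initial: x=4 y=2 heading=right
step 1 (turn(left)): x=4 y=2 heading=up
step 2 (turn(left)): x=4 y=2 heading=left
step 3 (move(2)): x=2 y=2 heading=left
no 2-step plan works, so 3 is optimal.

turn(left), turn(left), move(2)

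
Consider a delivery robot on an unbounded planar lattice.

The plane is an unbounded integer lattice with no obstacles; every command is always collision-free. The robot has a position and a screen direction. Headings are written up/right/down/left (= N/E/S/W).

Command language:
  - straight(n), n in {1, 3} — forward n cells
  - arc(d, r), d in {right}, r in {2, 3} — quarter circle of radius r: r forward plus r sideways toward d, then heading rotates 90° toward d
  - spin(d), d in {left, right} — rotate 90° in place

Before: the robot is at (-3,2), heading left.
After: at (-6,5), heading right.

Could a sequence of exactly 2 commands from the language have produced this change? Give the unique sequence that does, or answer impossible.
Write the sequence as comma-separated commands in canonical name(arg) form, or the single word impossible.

key: cell and facing (now E) both changed — the 2 commands mix motion and turning
t0: at (-3,2), heading left
1. arc(right, 3) → at (-6,5), heading up
2. spin(right) → at (-6,5), heading right
no other 2-command option fits: unique.

arc(right, 3), spin(right)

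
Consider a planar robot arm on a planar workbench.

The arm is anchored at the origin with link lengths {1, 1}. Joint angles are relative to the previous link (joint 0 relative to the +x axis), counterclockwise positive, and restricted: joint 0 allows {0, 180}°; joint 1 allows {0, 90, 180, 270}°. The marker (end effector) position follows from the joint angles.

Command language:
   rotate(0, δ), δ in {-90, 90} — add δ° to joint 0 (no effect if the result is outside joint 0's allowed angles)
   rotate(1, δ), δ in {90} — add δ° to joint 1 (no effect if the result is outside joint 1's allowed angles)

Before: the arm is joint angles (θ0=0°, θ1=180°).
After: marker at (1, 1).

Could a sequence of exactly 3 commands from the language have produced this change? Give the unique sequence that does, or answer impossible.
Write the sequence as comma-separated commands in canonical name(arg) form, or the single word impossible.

begin: joint angles (θ0=0°, θ1=180°)
step 1 (rotate(1, 90)): joint angles (θ0=0°, θ1=270°)
step 2 (rotate(1, 90)): joint angles (θ0=0°, θ1=0°)
step 3 (rotate(1, 90)): joint angles (θ0=0°, θ1=90°)
no rival 3-sequence matches.

rotate(1, 90), rotate(1, 90), rotate(1, 90)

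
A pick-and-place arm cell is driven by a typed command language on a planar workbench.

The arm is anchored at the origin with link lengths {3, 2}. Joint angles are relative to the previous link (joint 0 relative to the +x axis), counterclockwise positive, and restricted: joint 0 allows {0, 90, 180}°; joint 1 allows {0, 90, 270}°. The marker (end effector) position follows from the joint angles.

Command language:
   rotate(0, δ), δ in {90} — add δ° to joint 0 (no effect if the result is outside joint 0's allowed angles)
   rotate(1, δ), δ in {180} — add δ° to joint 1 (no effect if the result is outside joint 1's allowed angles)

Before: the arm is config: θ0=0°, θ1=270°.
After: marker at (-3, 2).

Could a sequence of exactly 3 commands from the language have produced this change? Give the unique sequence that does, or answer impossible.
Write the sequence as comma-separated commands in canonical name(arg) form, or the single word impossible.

initial: config: θ0=0°, θ1=270°
1. rotate(0, 90) → config: θ0=90°, θ1=270°
2. rotate(0, 90) → config: θ0=180°, θ1=270°
3. rotate(0, 90) → config: θ0=180°, θ1=270°
no other 3-command option fits: unique.

rotate(0, 90), rotate(0, 90), rotate(0, 90)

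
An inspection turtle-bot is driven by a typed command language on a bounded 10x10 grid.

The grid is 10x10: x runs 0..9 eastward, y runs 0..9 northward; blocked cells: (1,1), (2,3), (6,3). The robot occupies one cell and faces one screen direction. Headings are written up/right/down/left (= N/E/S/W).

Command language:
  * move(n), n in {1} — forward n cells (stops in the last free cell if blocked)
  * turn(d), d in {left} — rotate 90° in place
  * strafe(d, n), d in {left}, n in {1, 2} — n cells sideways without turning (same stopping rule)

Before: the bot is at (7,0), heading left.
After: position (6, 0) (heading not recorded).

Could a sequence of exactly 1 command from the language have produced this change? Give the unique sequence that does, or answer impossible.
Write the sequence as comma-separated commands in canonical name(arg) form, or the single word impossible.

move(1)

begin: at (7,0), heading left
[1] after move(1): at (6,0), heading left
all 4 alternatives checked — unique.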